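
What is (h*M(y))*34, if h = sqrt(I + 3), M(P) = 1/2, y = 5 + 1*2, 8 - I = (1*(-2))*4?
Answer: 17*sqrt(19) ≈ 74.101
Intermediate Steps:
I = 16 (I = 8 - 1*(-2)*4 = 8 - (-2)*4 = 8 - 1*(-8) = 8 + 8 = 16)
y = 7 (y = 5 + 2 = 7)
M(P) = 1/2
h = sqrt(19) (h = sqrt(16 + 3) = sqrt(19) ≈ 4.3589)
(h*M(y))*34 = (sqrt(19)*(1/2))*34 = (sqrt(19)/2)*34 = 17*sqrt(19)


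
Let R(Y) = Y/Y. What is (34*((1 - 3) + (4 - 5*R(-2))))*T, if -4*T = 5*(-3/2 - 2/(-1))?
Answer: 255/4 ≈ 63.750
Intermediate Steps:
R(Y) = 1
T = -5/8 (T = -5*(-3/2 - 2/(-1))/4 = -5*(-3*½ - 2*(-1))/4 = -5*(-3/2 + 2)/4 = -5/(4*2) = -¼*5/2 = -5/8 ≈ -0.62500)
(34*((1 - 3) + (4 - 5*R(-2))))*T = (34*((1 - 3) + (4 - 5*1)))*(-5/8) = (34*(-2 + (4 - 5)))*(-5/8) = (34*(-2 - 1))*(-5/8) = (34*(-3))*(-5/8) = -102*(-5/8) = 255/4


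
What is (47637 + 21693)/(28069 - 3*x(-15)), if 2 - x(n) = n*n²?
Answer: 34665/8969 ≈ 3.8650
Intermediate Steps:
x(n) = 2 - n³ (x(n) = 2 - n*n² = 2 - n³)
(47637 + 21693)/(28069 - 3*x(-15)) = (47637 + 21693)/(28069 - 3*(2 - 1*(-15)³)) = 69330/(28069 - 3*(2 - 1*(-3375))) = 69330/(28069 - 3*(2 + 3375)) = 69330/(28069 - 3*3377) = 69330/(28069 - 10131) = 69330/17938 = 69330*(1/17938) = 34665/8969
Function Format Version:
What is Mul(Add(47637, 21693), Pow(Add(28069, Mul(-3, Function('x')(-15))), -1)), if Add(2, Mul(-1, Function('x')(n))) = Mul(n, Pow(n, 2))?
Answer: Rational(34665, 8969) ≈ 3.8650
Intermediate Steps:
Function('x')(n) = Add(2, Mul(-1, Pow(n, 3))) (Function('x')(n) = Add(2, Mul(-1, Mul(n, Pow(n, 2)))) = Add(2, Mul(-1, Pow(n, 3))))
Mul(Add(47637, 21693), Pow(Add(28069, Mul(-3, Function('x')(-15))), -1)) = Mul(Add(47637, 21693), Pow(Add(28069, Mul(-3, Add(2, Mul(-1, Pow(-15, 3))))), -1)) = Mul(69330, Pow(Add(28069, Mul(-3, Add(2, Mul(-1, -3375)))), -1)) = Mul(69330, Pow(Add(28069, Mul(-3, Add(2, 3375))), -1)) = Mul(69330, Pow(Add(28069, Mul(-3, 3377)), -1)) = Mul(69330, Pow(Add(28069, -10131), -1)) = Mul(69330, Pow(17938, -1)) = Mul(69330, Rational(1, 17938)) = Rational(34665, 8969)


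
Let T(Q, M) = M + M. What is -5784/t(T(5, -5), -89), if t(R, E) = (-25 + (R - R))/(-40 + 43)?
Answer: 17352/25 ≈ 694.08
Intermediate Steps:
T(Q, M) = 2*M
t(R, E) = -25/3 (t(R, E) = (-25 + 0)/3 = -25*⅓ = -25/3)
-5784/t(T(5, -5), -89) = -5784/(-25/3) = -5784*(-3/25) = 17352/25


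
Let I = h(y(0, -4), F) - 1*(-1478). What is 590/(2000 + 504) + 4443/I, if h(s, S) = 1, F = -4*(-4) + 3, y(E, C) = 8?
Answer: 1999647/617236 ≈ 3.2397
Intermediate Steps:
F = 19 (F = 16 + 3 = 19)
I = 1479 (I = 1 - 1*(-1478) = 1 + 1478 = 1479)
590/(2000 + 504) + 4443/I = 590/(2000 + 504) + 4443/1479 = 590/2504 + 4443*(1/1479) = 590*(1/2504) + 1481/493 = 295/1252 + 1481/493 = 1999647/617236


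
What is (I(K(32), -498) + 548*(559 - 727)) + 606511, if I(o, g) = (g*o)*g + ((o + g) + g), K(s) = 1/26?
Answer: 13597731/26 ≈ 5.2299e+5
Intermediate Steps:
K(s) = 1/26
I(o, g) = o + 2*g + o*g**2 (I(o, g) = o*g**2 + ((g + o) + g) = o*g**2 + (o + 2*g) = o + 2*g + o*g**2)
(I(K(32), -498) + 548*(559 - 727)) + 606511 = ((1/26 + 2*(-498) + (1/26)*(-498)**2) + 548*(559 - 727)) + 606511 = ((1/26 - 996 + (1/26)*248004) + 548*(-168)) + 606511 = ((1/26 - 996 + 124002/13) - 92064) + 606511 = (222109/26 - 92064) + 606511 = -2171555/26 + 606511 = 13597731/26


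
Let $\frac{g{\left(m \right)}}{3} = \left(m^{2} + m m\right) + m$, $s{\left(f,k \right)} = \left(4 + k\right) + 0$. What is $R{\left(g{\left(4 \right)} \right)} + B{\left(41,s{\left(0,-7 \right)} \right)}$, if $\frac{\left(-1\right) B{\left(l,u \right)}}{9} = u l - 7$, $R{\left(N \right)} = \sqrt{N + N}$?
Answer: $1170 + 6 \sqrt{6} \approx 1184.7$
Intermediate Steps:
$s{\left(f,k \right)} = 4 + k$
$g{\left(m \right)} = 3 m + 6 m^{2}$ ($g{\left(m \right)} = 3 \left(\left(m^{2} + m m\right) + m\right) = 3 \left(\left(m^{2} + m^{2}\right) + m\right) = 3 \left(2 m^{2} + m\right) = 3 \left(m + 2 m^{2}\right) = 3 m + 6 m^{2}$)
$R{\left(N \right)} = \sqrt{2} \sqrt{N}$ ($R{\left(N \right)} = \sqrt{2 N} = \sqrt{2} \sqrt{N}$)
$B{\left(l,u \right)} = 63 - 9 l u$ ($B{\left(l,u \right)} = - 9 \left(u l - 7\right) = - 9 \left(l u - 7\right) = - 9 \left(-7 + l u\right) = 63 - 9 l u$)
$R{\left(g{\left(4 \right)} \right)} + B{\left(41,s{\left(0,-7 \right)} \right)} = \sqrt{2} \sqrt{3 \cdot 4 \left(1 + 2 \cdot 4\right)} - \left(-63 + 369 \left(4 - 7\right)\right) = \sqrt{2} \sqrt{3 \cdot 4 \left(1 + 8\right)} - \left(-63 + 369 \left(-3\right)\right) = \sqrt{2} \sqrt{3 \cdot 4 \cdot 9} + \left(63 + 1107\right) = \sqrt{2} \sqrt{108} + 1170 = \sqrt{2} \cdot 6 \sqrt{3} + 1170 = 6 \sqrt{6} + 1170 = 1170 + 6 \sqrt{6}$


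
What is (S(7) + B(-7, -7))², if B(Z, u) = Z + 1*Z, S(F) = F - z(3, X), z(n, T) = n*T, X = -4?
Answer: 25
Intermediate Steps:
z(n, T) = T*n
S(F) = 12 + F (S(F) = F - (-4)*3 = F - 1*(-12) = F + 12 = 12 + F)
B(Z, u) = 2*Z (B(Z, u) = Z + Z = 2*Z)
(S(7) + B(-7, -7))² = ((12 + 7) + 2*(-7))² = (19 - 14)² = 5² = 25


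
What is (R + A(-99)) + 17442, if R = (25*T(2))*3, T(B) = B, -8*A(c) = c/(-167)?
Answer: 23502813/1336 ≈ 17592.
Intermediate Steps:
A(c) = c/1336 (A(c) = -c/(8*(-167)) = -c*(-1)/(8*167) = -(-1)*c/1336 = c/1336)
R = 150 (R = (25*2)*3 = 50*3 = 150)
(R + A(-99)) + 17442 = (150 + (1/1336)*(-99)) + 17442 = (150 - 99/1336) + 17442 = 200301/1336 + 17442 = 23502813/1336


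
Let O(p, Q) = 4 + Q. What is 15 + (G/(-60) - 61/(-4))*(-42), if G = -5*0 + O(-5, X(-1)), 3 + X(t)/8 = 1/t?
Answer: -6451/10 ≈ -645.10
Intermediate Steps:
X(t) = -24 + 8/t
G = -28 (G = -5*0 + (4 + (-24 + 8/(-1))) = 0 + (4 + (-24 + 8*(-1))) = 0 + (4 + (-24 - 8)) = 0 + (4 - 32) = 0 - 28 = -28)
15 + (G/(-60) - 61/(-4))*(-42) = 15 + (-28/(-60) - 61/(-4))*(-42) = 15 + (-28*(-1/60) - 61*(-¼))*(-42) = 15 + (7/15 + 61/4)*(-42) = 15 + (943/60)*(-42) = 15 - 6601/10 = -6451/10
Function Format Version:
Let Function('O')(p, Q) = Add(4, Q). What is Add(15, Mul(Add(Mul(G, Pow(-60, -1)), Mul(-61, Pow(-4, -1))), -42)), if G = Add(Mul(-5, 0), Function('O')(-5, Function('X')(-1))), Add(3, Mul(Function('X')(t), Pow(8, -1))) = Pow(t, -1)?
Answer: Rational(-6451, 10) ≈ -645.10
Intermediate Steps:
Function('X')(t) = Add(-24, Mul(8, Pow(t, -1)))
G = -28 (G = Add(Mul(-5, 0), Add(4, Add(-24, Mul(8, Pow(-1, -1))))) = Add(0, Add(4, Add(-24, Mul(8, -1)))) = Add(0, Add(4, Add(-24, -8))) = Add(0, Add(4, -32)) = Add(0, -28) = -28)
Add(15, Mul(Add(Mul(G, Pow(-60, -1)), Mul(-61, Pow(-4, -1))), -42)) = Add(15, Mul(Add(Mul(-28, Pow(-60, -1)), Mul(-61, Pow(-4, -1))), -42)) = Add(15, Mul(Add(Mul(-28, Rational(-1, 60)), Mul(-61, Rational(-1, 4))), -42)) = Add(15, Mul(Add(Rational(7, 15), Rational(61, 4)), -42)) = Add(15, Mul(Rational(943, 60), -42)) = Add(15, Rational(-6601, 10)) = Rational(-6451, 10)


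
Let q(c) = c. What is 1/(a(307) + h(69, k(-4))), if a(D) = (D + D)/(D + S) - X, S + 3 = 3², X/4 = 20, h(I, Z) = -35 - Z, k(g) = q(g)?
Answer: -313/34129 ≈ -0.0091711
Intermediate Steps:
k(g) = g
X = 80 (X = 4*20 = 80)
S = 6 (S = -3 + 3² = -3 + 9 = 6)
a(D) = -80 + 2*D/(6 + D) (a(D) = (D + D)/(D + 6) - 1*80 = (2*D)/(6 + D) - 80 = 2*D/(6 + D) - 80 = -80 + 2*D/(6 + D))
1/(a(307) + h(69, k(-4))) = 1/(6*(-80 - 13*307)/(6 + 307) + (-35 - 1*(-4))) = 1/(6*(-80 - 3991)/313 + (-35 + 4)) = 1/(6*(1/313)*(-4071) - 31) = 1/(-24426/313 - 31) = 1/(-34129/313) = -313/34129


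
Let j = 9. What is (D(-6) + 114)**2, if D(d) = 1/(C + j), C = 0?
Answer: 1054729/81 ≈ 13021.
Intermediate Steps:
D(d) = 1/9 (D(d) = 1/(0 + 9) = 1/9)
(D(-6) + 114)**2 = (1/9 + 114)**2 = (1027/9)**2 = 1054729/81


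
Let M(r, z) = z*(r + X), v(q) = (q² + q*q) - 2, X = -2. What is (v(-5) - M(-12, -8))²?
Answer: 4096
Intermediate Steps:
v(q) = -2 + 2*q² (v(q) = (q² + q²) - 2 = 2*q² - 2 = -2 + 2*q²)
M(r, z) = z*(-2 + r) (M(r, z) = z*(r - 2) = z*(-2 + r))
(v(-5) - M(-12, -8))² = ((-2 + 2*(-5)²) - (-8)*(-2 - 12))² = ((-2 + 2*25) - (-8)*(-14))² = ((-2 + 50) - 1*112)² = (48 - 112)² = (-64)² = 4096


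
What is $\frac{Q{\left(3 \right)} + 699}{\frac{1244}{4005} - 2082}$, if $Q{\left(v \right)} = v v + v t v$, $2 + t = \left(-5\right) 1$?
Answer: $- \frac{2583225}{8337166} \approx -0.30984$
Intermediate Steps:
$t = -7$ ($t = -2 - 5 = -7$)
$Q{\left(v \right)} = - 6 v^{2}$ ($Q{\left(v \right)} = v v + v \left(-7\right) v = v^{2} + - 7 v v = v^{2} - 7 v^{2} = - 6 v^{2}$)
$\frac{Q{\left(3 \right)} + 699}{\frac{1244}{4005} - 2082} = \frac{- 6 \cdot 3^{2} + 699}{\frac{1244}{4005} - 2082} = \frac{\left(-6\right) 9 + 699}{1244 \cdot \frac{1}{4005} - 2082} = \frac{-54 + 699}{\frac{1244}{4005} - 2082} = \frac{645}{- \frac{8337166}{4005}} = 645 \left(- \frac{4005}{8337166}\right) = - \frac{2583225}{8337166}$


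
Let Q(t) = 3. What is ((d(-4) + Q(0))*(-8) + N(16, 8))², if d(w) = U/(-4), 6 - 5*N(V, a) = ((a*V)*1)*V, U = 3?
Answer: 4545424/25 ≈ 1.8182e+5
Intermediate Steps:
N(V, a) = 6/5 - a*V²/5 (N(V, a) = 6/5 - (a*V)*1*V/5 = 6/5 - (V*a)*1*V/5 = 6/5 - V*a*V/5 = 6/5 - a*V²/5)
d(w) = -¾ (d(w) = 3/(-4) = 3*(-¼) = -¾)
((d(-4) + Q(0))*(-8) + N(16, 8))² = ((-¾ + 3)*(-8) + (6/5 - ⅕*8*16²))² = ((9/4)*(-8) + (6/5 - ⅕*8*256))² = (-18 + (6/5 - 2048/5))² = (-18 - 2042/5)² = (-2132/5)² = 4545424/25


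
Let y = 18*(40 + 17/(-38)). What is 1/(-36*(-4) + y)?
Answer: 19/16263 ≈ 0.0011683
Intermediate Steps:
y = 13527/19 (y = 18*(40 + 17*(-1/38)) = 18*(40 - 17/38) = 18*(1503/38) = 13527/19 ≈ 711.95)
1/(-36*(-4) + y) = 1/(-36*(-4) + 13527/19) = 1/(144 + 13527/19) = 1/(16263/19) = 19/16263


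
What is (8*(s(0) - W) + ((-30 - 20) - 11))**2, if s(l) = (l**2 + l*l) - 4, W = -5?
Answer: 2809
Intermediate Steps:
s(l) = -4 + 2*l**2 (s(l) = (l**2 + l**2) - 4 = 2*l**2 - 4 = -4 + 2*l**2)
(8*(s(0) - W) + ((-30 - 20) - 11))**2 = (8*((-4 + 2*0**2) - 1*(-5)) + ((-30 - 20) - 11))**2 = (8*((-4 + 2*0) + 5) + (-50 - 11))**2 = (8*((-4 + 0) + 5) - 61)**2 = (8*(-4 + 5) - 61)**2 = (8*1 - 61)**2 = (8 - 61)**2 = (-53)**2 = 2809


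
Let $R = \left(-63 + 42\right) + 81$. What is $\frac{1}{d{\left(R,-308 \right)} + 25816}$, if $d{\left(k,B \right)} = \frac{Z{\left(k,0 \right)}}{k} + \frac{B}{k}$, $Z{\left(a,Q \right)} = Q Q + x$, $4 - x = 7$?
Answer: $\frac{60}{1548649} \approx 3.8743 \cdot 10^{-5}$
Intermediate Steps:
$x = -3$ ($x = 4 - 7 = -3$)
$Z{\left(a,Q \right)} = -3 + Q^{2}$ ($Z{\left(a,Q \right)} = Q Q - 3 = Q^{2} - 3 = -3 + Q^{2}$)
$R = 60$ ($R = -21 + 81 = 60$)
$d{\left(k,B \right)} = - \frac{3}{k} + \frac{B}{k}$ ($d{\left(k,B \right)} = \frac{-3 + 0^{2}}{k} + \frac{B}{k} = \frac{-3 + 0}{k} + \frac{B}{k} = - \frac{3}{k} + \frac{B}{k}$)
$\frac{1}{d{\left(R,-308 \right)} + 25816} = \frac{1}{\frac{-3 - 308}{60} + 25816} = \frac{1}{\frac{1}{60} \left(-311\right) + 25816} = \frac{1}{- \frac{311}{60} + 25816} = \frac{1}{\frac{1548649}{60}} = \frac{60}{1548649}$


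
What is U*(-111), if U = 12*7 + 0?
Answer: -9324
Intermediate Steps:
U = 84 (U = 84 + 0 = 84)
U*(-111) = 84*(-111) = -9324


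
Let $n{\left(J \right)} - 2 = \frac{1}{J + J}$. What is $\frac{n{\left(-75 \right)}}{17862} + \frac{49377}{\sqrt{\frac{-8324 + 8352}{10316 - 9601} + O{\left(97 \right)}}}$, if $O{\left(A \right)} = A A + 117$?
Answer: $\frac{23}{206100} + \frac{49377 \sqrt{4869949370}}{6811118} \approx 505.9$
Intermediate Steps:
$n{\left(J \right)} = 2 + \frac{1}{2 J}$ ($n{\left(J \right)} = 2 + \frac{1}{J + J} = 2 + \frac{1}{2 J}$)
$O{\left(A \right)} = 117 + A^{2}$ ($O{\left(A \right)} = A^{2} + 117 = 117 + A^{2}$)
$\frac{n{\left(-75 \right)}}{17862} + \frac{49377}{\sqrt{\frac{-8324 + 8352}{10316 - 9601} + O{\left(97 \right)}}} = \frac{2 + \frac{1}{2 \left(-75\right)}}{17862} + \frac{49377}{\sqrt{\frac{-8324 + 8352}{10316 - 9601} + \left(117 + 97^{2}\right)}} = \left(2 + \frac{1}{2} \left(- \frac{1}{75}\right)\right) \frac{1}{17862} + \frac{49377}{\sqrt{\frac{28}{715} + \left(117 + 9409\right)}} = \left(2 - \frac{1}{150}\right) \frac{1}{17862} + \frac{49377}{\sqrt{28 \cdot \frac{1}{715} + 9526}} = \frac{299}{150} \cdot \frac{1}{17862} + \frac{49377}{\sqrt{\frac{28}{715} + 9526}} = \frac{23}{206100} + \frac{49377}{\sqrt{\frac{6811118}{715}}} = \frac{23}{206100} + \frac{49377}{\frac{1}{715} \sqrt{4869949370}} = \frac{23}{206100} + 49377 \frac{\sqrt{4869949370}}{6811118} = \frac{23}{206100} + \frac{49377 \sqrt{4869949370}}{6811118}$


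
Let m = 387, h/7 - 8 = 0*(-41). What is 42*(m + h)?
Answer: 18606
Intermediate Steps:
h = 56 (h = 56 + 7*(0*(-41)) = 56 + 7*0 = 56 + 0 = 56)
42*(m + h) = 42*(387 + 56) = 42*443 = 18606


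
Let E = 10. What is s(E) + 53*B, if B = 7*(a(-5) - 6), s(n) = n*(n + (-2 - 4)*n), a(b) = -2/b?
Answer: -12888/5 ≈ -2577.6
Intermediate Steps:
s(n) = -5*n² (s(n) = n*(n - 6*n) = n*(-5*n) = -5*n²)
B = -196/5 (B = 7*(-2/(-5) - 6) = 7*(-2*(-⅕) - 6) = 7*(⅖ - 6) = 7*(-28/5) = -196/5 ≈ -39.200)
s(E) + 53*B = -5*10² + 53*(-196/5) = -5*100 - 10388/5 = -500 - 10388/5 = -12888/5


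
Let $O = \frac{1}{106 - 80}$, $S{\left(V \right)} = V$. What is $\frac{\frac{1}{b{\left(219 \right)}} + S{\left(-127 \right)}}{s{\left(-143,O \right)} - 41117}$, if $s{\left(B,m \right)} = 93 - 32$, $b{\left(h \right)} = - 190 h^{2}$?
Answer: $\frac{1157298931}{374126495040} \approx 0.0030933$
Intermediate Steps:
$O = \frac{1}{26} \approx 0.038462$
$s{\left(B,m \right)} = 61$
$\frac{\frac{1}{b{\left(219 \right)}} + S{\left(-127 \right)}}{s{\left(-143,O \right)} - 41117} = \frac{\frac{1}{\left(-190\right) 219^{2}} - 127}{61 - 41117} = \frac{\frac{1}{\left(-190\right) 47961} - 127}{-41056} = \left(\frac{1}{-9112590} - 127\right) \left(- \frac{1}{41056}\right) = \left(- \frac{1}{9112590} - 127\right) \left(- \frac{1}{41056}\right) = \left(- \frac{1157298931}{9112590}\right) \left(- \frac{1}{41056}\right) = \frac{1157298931}{374126495040}$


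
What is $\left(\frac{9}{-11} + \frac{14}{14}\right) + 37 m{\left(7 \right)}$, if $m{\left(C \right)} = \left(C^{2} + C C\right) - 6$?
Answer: $\frac{37446}{11} \approx 3404.2$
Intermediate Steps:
$m{\left(C \right)} = -6 + 2 C^{2}$ ($m{\left(C \right)} = \left(C^{2} + C^{2}\right) - 6 = 2 C^{2} - 6 = -6 + 2 C^{2}$)
$\left(\frac{9}{-11} + \frac{14}{14}\right) + 37 m{\left(7 \right)} = \left(\frac{9}{-11} + \frac{14}{14}\right) + 37 \left(-6 + 2 \cdot 7^{2}\right) = \left(9 \left(- \frac{1}{11}\right) + 14 \cdot \frac{1}{14}\right) + 37 \left(-6 + 2 \cdot 49\right) = \left(- \frac{9}{11} + 1\right) + 37 \left(-6 + 98\right) = \frac{2}{11} + 37 \cdot 92 = \frac{2}{11} + 3404 = \frac{37446}{11}$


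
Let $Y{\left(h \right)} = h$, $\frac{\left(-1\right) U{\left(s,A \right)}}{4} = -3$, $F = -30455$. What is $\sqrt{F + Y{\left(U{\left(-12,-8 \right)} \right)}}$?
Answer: $i \sqrt{30443} \approx 174.48 i$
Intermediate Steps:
$U{\left(s,A \right)} = 12$ ($U{\left(s,A \right)} = \left(-4\right) \left(-3\right) = 12$)
$\sqrt{F + Y{\left(U{\left(-12,-8 \right)} \right)}} = \sqrt{-30455 + 12} = \sqrt{-30443} = i \sqrt{30443}$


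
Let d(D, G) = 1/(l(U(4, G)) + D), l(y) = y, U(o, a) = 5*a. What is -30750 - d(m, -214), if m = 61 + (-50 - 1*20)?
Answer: -33179249/1079 ≈ -30750.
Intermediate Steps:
m = -9 (m = 61 + (-50 - 20) = 61 - 70 = -9)
d(D, G) = 1/(D + 5*G) (d(D, G) = 1/(5*G + D) = 1/(D + 5*G))
-30750 - d(m, -214) = -30750 - 1/(-9 + 5*(-214)) = -30750 - 1/(-9 - 1070) = -30750 - 1/(-1079) = -30750 - 1*(-1/1079) = -30750 + 1/1079 = -33179249/1079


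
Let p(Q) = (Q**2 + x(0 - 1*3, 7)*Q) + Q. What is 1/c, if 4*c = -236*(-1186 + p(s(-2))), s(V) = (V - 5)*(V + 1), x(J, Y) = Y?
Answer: 1/63779 ≈ 1.5679e-5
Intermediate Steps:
s(V) = (1 + V)*(-5 + V) (s(V) = (-5 + V)*(1 + V) = (1 + V)*(-5 + V))
p(Q) = Q**2 + 8*Q (p(Q) = (Q**2 + 7*Q) + Q = Q**2 + 8*Q)
c = 63779 (c = (-236*(-1186 + (-5 + (-2)**2 - 4*(-2))*(8 + (-5 + (-2)**2 - 4*(-2)))))/4 = (-236*(-1186 + (-5 + 4 + 8)*(8 + (-5 + 4 + 8))))/4 = (-236*(-1186 + 7*(8 + 7)))/4 = (-236*(-1186 + 7*15))/4 = (-236*(-1186 + 105))/4 = (-236*(-1081))/4 = (1/4)*255116 = 63779)
1/c = 1/63779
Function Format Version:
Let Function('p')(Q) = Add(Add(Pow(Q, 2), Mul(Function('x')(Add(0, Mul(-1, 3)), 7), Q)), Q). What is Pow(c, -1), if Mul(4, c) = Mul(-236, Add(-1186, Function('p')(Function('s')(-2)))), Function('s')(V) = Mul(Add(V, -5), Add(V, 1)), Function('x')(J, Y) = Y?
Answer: Rational(1, 63779) ≈ 1.5679e-5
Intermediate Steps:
Function('s')(V) = Mul(Add(1, V), Add(-5, V)) (Function('s')(V) = Mul(Add(-5, V), Add(1, V)) = Mul(Add(1, V), Add(-5, V)))
Function('p')(Q) = Add(Pow(Q, 2), Mul(8, Q)) (Function('p')(Q) = Add(Add(Pow(Q, 2), Mul(7, Q)), Q) = Add(Pow(Q, 2), Mul(8, Q)))
c = 63779 (c = Mul(Rational(1, 4), Mul(-236, Add(-1186, Mul(Add(-5, Pow(-2, 2), Mul(-4, -2)), Add(8, Add(-5, Pow(-2, 2), Mul(-4, -2))))))) = Mul(Rational(1, 4), Mul(-236, Add(-1186, Mul(Add(-5, 4, 8), Add(8, Add(-5, 4, 8)))))) = Mul(Rational(1, 4), Mul(-236, Add(-1186, Mul(7, Add(8, 7))))) = Mul(Rational(1, 4), Mul(-236, Add(-1186, Mul(7, 15)))) = Mul(Rational(1, 4), Mul(-236, Add(-1186, 105))) = Mul(Rational(1, 4), Mul(-236, -1081)) = Mul(Rational(1, 4), 255116) = 63779)
Pow(c, -1) = Pow(63779, -1) = Rational(1, 63779)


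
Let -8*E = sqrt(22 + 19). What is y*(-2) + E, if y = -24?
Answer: 48 - sqrt(41)/8 ≈ 47.200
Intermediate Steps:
E = -sqrt(41)/8 (E = -sqrt(22 + 19)/8 = -sqrt(41)/8 ≈ -0.80039)
y*(-2) + E = -24*(-2) - sqrt(41)/8 = 48 - sqrt(41)/8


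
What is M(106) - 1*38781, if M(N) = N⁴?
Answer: 126208915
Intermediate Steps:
M(106) - 1*38781 = 106⁴ - 1*38781 = 126247696 - 38781 = 126208915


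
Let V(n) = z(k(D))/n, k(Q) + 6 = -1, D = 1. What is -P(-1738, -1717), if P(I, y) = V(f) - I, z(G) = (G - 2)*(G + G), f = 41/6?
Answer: -72014/41 ≈ -1756.4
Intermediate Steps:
f = 41/6 (f = 41*(1/6) = 41/6 ≈ 6.8333)
k(Q) = -7 (k(Q) = -6 - 1 = -7)
z(G) = 2*G*(-2 + G) (z(G) = (-2 + G)*(2*G) = 2*G*(-2 + G))
V(n) = 126/n (V(n) = (2*(-7)*(-2 - 7))/n = (2*(-7)*(-9))/n = 126/n)
P(I, y) = 756/41 - I (P(I, y) = 126/(41/6) - I = 126*(6/41) - I = 756/41 - I)
-P(-1738, -1717) = -(756/41 - 1*(-1738)) = -(756/41 + 1738) = -1*72014/41 = -72014/41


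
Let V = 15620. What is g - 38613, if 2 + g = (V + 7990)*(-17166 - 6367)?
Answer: -555652745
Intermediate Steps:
g = -555614132 (g = -2 + (15620 + 7990)*(-17166 - 6367) = -2 + 23610*(-23533) = -2 - 555614130 = -555614132)
g - 38613 = -555614132 - 38613 = -555652745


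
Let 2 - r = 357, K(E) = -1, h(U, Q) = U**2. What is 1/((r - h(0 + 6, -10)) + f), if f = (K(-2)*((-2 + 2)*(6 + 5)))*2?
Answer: -1/391 ≈ -0.0025575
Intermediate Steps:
r = -355 (r = 2 - 1*357 = 2 - 357 = -355)
f = 0 (f = -(-2 + 2)*(6 + 5)*2 = -0*11*2 = -1*0*2 = 0*2 = 0)
1/((r - h(0 + 6, -10)) + f) = 1/((-355 - (0 + 6)**2) + 0) = 1/((-355 - 1*6**2) + 0) = 1/((-355 - 1*36) + 0) = 1/((-355 - 36) + 0) = 1/(-391 + 0) = 1/(-391) = -1/391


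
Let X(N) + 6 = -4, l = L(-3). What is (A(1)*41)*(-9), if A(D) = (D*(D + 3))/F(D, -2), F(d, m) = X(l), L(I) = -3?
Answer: 738/5 ≈ 147.60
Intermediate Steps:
l = -3
X(N) = -10 (X(N) = -6 - 4 = -10)
F(d, m) = -10
A(D) = -D*(3 + D)/10 (A(D) = (D*(D + 3))/(-10) = (D*(3 + D))*(-⅒) = -D*(3 + D)/10)
(A(1)*41)*(-9) = (-⅒*1*(3 + 1)*41)*(-9) = (-⅒*1*4*41)*(-9) = -⅖*41*(-9) = -82/5*(-9) = 738/5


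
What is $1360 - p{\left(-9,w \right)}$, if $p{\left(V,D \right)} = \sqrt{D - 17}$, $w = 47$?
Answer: $1360 - \sqrt{30} \approx 1354.5$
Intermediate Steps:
$p{\left(V,D \right)} = \sqrt{-17 + D}$
$1360 - p{\left(-9,w \right)} = 1360 - \sqrt{-17 + 47} = 1360 - \sqrt{30}$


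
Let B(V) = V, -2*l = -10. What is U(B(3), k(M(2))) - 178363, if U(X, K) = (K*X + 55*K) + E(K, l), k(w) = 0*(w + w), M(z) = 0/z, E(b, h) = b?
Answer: -178363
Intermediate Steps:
l = 5 (l = -½*(-10) = 5)
M(z) = 0
k(w) = 0 (k(w) = 0*(2*w) = 0)
U(X, K) = 56*K + K*X (U(X, K) = (K*X + 55*K) + K = (55*K + K*X) + K = 56*K + K*X)
U(B(3), k(M(2))) - 178363 = 0*(56 + 3) - 178363 = 0*59 - 178363 = 0 - 178363 = -178363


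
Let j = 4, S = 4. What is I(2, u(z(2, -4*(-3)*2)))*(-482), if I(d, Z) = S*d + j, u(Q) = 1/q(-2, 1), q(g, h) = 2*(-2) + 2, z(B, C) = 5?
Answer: -5784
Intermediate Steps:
q(g, h) = -2 (q(g, h) = -4 + 2 = -2)
u(Q) = -1/2 (u(Q) = 1/(-2) = -1/2)
I(d, Z) = 4 + 4*d (I(d, Z) = 4*d + 4 = 4 + 4*d)
I(2, u(z(2, -4*(-3)*2)))*(-482) = (4 + 4*2)*(-482) = (4 + 8)*(-482) = 12*(-482) = -5784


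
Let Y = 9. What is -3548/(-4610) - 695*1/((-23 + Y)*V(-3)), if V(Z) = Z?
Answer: -1527467/96810 ≈ -15.778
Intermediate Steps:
-3548/(-4610) - 695*1/((-23 + Y)*V(-3)) = -3548/(-4610) - 695*(-1/(3*(-23 + 9))) = -3548*(-1/4610) - 695/((-3*(-14))) = 1774/2305 - 695/42 = -1527467/96810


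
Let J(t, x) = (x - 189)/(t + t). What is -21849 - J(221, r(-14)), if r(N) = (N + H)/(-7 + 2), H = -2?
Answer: -48285361/2210 ≈ -21849.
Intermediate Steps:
r(N) = 2/5 - N/5 (r(N) = (N - 2)/(-7 + 2) = (-2 + N)/(-5) = (-2 + N)*(-1/5) = 2/5 - N/5)
J(t, x) = (-189 + x)/(2*t) (J(t, x) = (-189 + x)/((2*t)) = (-189 + x)*(1/(2*t)) = (-189 + x)/(2*t))
-21849 - J(221, r(-14)) = -21849 - (-189 + (2/5 - 1/5*(-14)))/(2*221) = -21849 - (-189 + (2/5 + 14/5))/(2*221) = -21849 - (-189 + 16/5)/(2*221) = -21849 - (-929)/(2*221*5) = -21849 - 1*(-929/2210) = -21849 + 929/2210 = -48285361/2210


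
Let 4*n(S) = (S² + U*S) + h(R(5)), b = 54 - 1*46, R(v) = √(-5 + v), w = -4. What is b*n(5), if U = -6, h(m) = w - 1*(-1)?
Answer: -16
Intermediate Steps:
h(m) = -3 (h(m) = -4 - 1*(-1) = -4 + 1 = -3)
b = 8 (b = 54 - 46 = 8)
n(S) = -¾ - 3*S/2 + S²/4 (n(S) = ((S² - 6*S) - 3)/4 = (-3 + S² - 6*S)/4 = -¾ - 3*S/2 + S²/4)
b*n(5) = 8*(-¾ - 3/2*5 + (¼)*5²) = 8*(-¾ - 15/2 + (¼)*25) = 8*(-¾ - 15/2 + 25/4) = 8*(-2) = -16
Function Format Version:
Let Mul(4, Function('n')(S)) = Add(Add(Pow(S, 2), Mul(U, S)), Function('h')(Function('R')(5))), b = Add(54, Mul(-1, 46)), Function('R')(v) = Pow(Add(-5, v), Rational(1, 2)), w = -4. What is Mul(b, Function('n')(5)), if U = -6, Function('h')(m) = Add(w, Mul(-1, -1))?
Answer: -16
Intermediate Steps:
Function('h')(m) = -3 (Function('h')(m) = Add(-4, Mul(-1, -1)) = Add(-4, 1) = -3)
b = 8 (b = Add(54, -46) = 8)
Function('n')(S) = Add(Rational(-3, 4), Mul(Rational(-3, 2), S), Mul(Rational(1, 4), Pow(S, 2))) (Function('n')(S) = Mul(Rational(1, 4), Add(Add(Pow(S, 2), Mul(-6, S)), -3)) = Mul(Rational(1, 4), Add(-3, Pow(S, 2), Mul(-6, S))) = Add(Rational(-3, 4), Mul(Rational(-3, 2), S), Mul(Rational(1, 4), Pow(S, 2))))
Mul(b, Function('n')(5)) = Mul(8, Add(Rational(-3, 4), Mul(Rational(-3, 2), 5), Mul(Rational(1, 4), Pow(5, 2)))) = Mul(8, Add(Rational(-3, 4), Rational(-15, 2), Mul(Rational(1, 4), 25))) = Mul(8, Add(Rational(-3, 4), Rational(-15, 2), Rational(25, 4))) = Mul(8, -2) = -16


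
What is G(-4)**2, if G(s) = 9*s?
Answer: 1296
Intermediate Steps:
G(-4)**2 = (9*(-4))**2 = (-36)**2 = 1296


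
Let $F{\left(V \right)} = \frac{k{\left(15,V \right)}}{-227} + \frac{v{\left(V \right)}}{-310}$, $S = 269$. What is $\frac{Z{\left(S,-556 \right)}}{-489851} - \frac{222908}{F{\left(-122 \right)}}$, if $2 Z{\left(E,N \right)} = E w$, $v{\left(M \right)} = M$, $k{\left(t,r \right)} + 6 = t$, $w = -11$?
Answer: $- \frac{1920955091049123}{3049812326} \approx -6.2986 \cdot 10^{5}$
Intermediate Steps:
$k{\left(t,r \right)} = -6 + t$
$Z{\left(E,N \right)} = - \frac{11 E}{2}$ ($Z{\left(E,N \right)} = \frac{E \left(-11\right)}{2} = \frac{\left(-11\right) E}{2} = - \frac{11 E}{2}$)
$F{\left(V \right)} = - \frac{9}{227} - \frac{V}{310}$ ($F{\left(V \right)} = \frac{-6 + 15}{-227} + \frac{V}{-310} = 9 \left(- \frac{1}{227}\right) + V \left(- \frac{1}{310}\right) = - \frac{9}{227} - \frac{V}{310}$)
$\frac{Z{\left(S,-556 \right)}}{-489851} - \frac{222908}{F{\left(-122 \right)}} = \frac{\left(- \frac{11}{2}\right) 269}{-489851} - \frac{222908}{- \frac{9}{227} - - \frac{61}{155}} = \left(- \frac{2959}{2}\right) \left(- \frac{1}{489851}\right) - \frac{222908}{- \frac{9}{227} + \frac{61}{155}} = \frac{2959}{979702} - \frac{222908}{\frac{12452}{35185}} = \frac{2959}{979702} - \frac{1960754495}{3113} = - \frac{1920955091049123}{3049812326}$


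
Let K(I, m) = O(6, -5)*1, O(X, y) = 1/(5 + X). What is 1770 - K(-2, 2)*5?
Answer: 19465/11 ≈ 1769.5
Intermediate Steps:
K(I, m) = 1/11 (K(I, m) = 1/(5 + 6) = 1/11)
1770 - K(-2, 2)*5 = 1770 - (1/11)*5 = 1770 - 5/11 = 19465/11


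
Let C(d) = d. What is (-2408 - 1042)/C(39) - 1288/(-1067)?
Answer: -1210306/13871 ≈ -87.254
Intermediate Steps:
(-2408 - 1042)/C(39) - 1288/(-1067) = (-2408 - 1042)/39 - 1288/(-1067) = -3450*1/39 - 1288*(-1/1067) = -1150/13 + 1288/1067 = -1210306/13871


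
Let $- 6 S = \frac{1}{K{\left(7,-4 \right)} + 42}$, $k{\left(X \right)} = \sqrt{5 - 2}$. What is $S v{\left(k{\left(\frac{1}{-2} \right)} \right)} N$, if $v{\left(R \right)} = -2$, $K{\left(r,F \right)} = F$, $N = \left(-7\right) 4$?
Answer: $- \frac{14}{57} \approx -0.24561$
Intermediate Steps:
$N = -28$
$k{\left(X \right)} = \sqrt{3}$
$S = - \frac{1}{228}$ ($S = - \frac{1}{6 \left(-4 + 42\right)} = - \frac{1}{6 \cdot 38} = \left(- \frac{1}{6}\right) \frac{1}{38} = - \frac{1}{228} \approx -0.004386$)
$S v{\left(k{\left(\frac{1}{-2} \right)} \right)} N = \left(- \frac{1}{228}\right) \left(-2\right) \left(-28\right) = \frac{1}{114} \left(-28\right) = - \frac{14}{57}$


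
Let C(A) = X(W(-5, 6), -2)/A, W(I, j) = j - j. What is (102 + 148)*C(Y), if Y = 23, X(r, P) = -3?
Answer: -750/23 ≈ -32.609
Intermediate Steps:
W(I, j) = 0
C(A) = -3/A
(102 + 148)*C(Y) = (102 + 148)*(-3/23) = 250*(-3*1/23) = 250*(-3/23) = -750/23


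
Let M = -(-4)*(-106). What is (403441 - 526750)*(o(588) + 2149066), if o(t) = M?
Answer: -264946896378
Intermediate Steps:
M = -424 (M = -4*106 = -424)
o(t) = -424
(403441 - 526750)*(o(588) + 2149066) = (403441 - 526750)*(-424 + 2149066) = -123309*2148642 = -264946896378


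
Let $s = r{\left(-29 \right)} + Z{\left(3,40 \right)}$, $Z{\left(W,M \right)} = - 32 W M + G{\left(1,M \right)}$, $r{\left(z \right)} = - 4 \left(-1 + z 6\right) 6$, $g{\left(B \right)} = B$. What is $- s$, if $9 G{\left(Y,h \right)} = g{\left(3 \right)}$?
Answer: $- \frac{1081}{3} \approx -360.33$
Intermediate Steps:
$r{\left(z \right)} = 24 - 144 z$ ($r{\left(z \right)} = - 4 \left(-1 + 6 z\right) 6 = \left(4 - 24 z\right) 6 = 24 - 144 z$)
$G{\left(Y,h \right)} = \frac{1}{3}$ ($G{\left(Y,h \right)} = \frac{1}{9} \cdot 3 = \frac{1}{3}$)
$Z{\left(W,M \right)} = \frac{1}{3} - 32 M W$ ($Z{\left(W,M \right)} = - 32 W M + \frac{1}{3} = - 32 M W + \frac{1}{3} = \frac{1}{3} - 32 M W$)
$s = \frac{1081}{3}$ ($s = \left(24 - -4176\right) + \left(\frac{1}{3} - 1280 \cdot 3\right) = \left(24 + 4176\right) + \left(\frac{1}{3} - 3840\right) = 4200 - \frac{11519}{3} = \frac{1081}{3} \approx 360.33$)
$- s = \left(-1\right) \frac{1081}{3} = - \frac{1081}{3}$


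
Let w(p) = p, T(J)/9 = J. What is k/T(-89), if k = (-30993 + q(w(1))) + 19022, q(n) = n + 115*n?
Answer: 11855/801 ≈ 14.800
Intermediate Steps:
T(J) = 9*J
q(n) = 116*n
k = -11855 (k = (-30993 + 116*1) + 19022 = (-30993 + 116) + 19022 = -30877 + 19022 = -11855)
k/T(-89) = -11855/(9*(-89)) = -11855/(-801) = -11855*(-1/801) = 11855/801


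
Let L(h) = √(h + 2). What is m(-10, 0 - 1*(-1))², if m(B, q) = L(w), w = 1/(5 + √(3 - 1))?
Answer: 51/23 - √2/23 ≈ 2.1559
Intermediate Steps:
w = 1/(5 + √2) ≈ 0.15590
L(h) = √(2 + h)
m(B, q) = √(51/23 - √2/23) (m(B, q) = √(2 + (5/23 - √2/23)) = √(51/23 - √2/23))
m(-10, 0 - 1*(-1))² = (√(1173 - 23*√2)/23)² = 51/23 - √2/23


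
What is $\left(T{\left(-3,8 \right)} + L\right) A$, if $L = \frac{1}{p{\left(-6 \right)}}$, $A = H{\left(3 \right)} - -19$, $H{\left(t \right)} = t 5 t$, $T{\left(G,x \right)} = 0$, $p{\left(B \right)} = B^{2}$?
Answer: $\frac{16}{9} \approx 1.7778$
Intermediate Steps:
$H{\left(t \right)} = 5 t^{2}$ ($H{\left(t \right)} = 5 t t = 5 t^{2}$)
$A = 64$ ($A = 5 \cdot 3^{2} - -19 = 5 \cdot 9 + 19 = 45 + 19 = 64$)
$L = \frac{1}{36}$ ($L = \frac{1}{\left(-6\right)^{2}} = \frac{1}{36} \approx 0.027778$)
$\left(T{\left(-3,8 \right)} + L\right) A = \left(0 + \frac{1}{36}\right) 64 = \frac{1}{36} \cdot 64 = \frac{16}{9}$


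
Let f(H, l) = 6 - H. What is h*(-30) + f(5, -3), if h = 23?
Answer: -689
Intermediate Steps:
h*(-30) + f(5, -3) = 23*(-30) + (6 - 1*5) = -690 + (6 - 5) = -690 + 1 = -689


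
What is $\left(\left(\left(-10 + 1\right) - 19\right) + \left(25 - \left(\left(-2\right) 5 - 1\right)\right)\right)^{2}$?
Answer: $64$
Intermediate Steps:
$\left(\left(\left(-10 + 1\right) - 19\right) + \left(25 - \left(\left(-2\right) 5 - 1\right)\right)\right)^{2} = \left(\left(-9 - 19\right) + \left(25 - \left(-10 - 1\right)\right)\right)^{2} = \left(-28 + \left(25 - -11\right)\right)^{2} = \left(-28 + \left(25 + 11\right)\right)^{2} = \left(-28 + 36\right)^{2} = 8^{2} = 64$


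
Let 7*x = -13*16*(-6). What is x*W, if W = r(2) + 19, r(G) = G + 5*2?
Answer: 38688/7 ≈ 5526.9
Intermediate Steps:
r(G) = 10 + G (r(G) = G + 10 = 10 + G)
x = 1248/7 (x = (-13*16*(-6))/7 = (-208*(-6))/7 = (⅐)*1248 = 1248/7 ≈ 178.29)
W = 31 (W = (10 + 2) + 19 = 12 + 19 = 31)
x*W = (1248/7)*31 = 38688/7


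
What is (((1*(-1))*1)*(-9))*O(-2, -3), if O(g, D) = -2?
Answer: -18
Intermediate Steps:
(((1*(-1))*1)*(-9))*O(-2, -3) = (((1*(-1))*1)*(-9))*(-2) = (-1*1*(-9))*(-2) = -1*(-9)*(-2) = 9*(-2) = -18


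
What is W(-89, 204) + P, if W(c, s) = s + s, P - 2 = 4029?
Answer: 4439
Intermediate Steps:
P = 4031 (P = 2 + 4029 = 4031)
W(c, s) = 2*s
W(-89, 204) + P = 2*204 + 4031 = 408 + 4031 = 4439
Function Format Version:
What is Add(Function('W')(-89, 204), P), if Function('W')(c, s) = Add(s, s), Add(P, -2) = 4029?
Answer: 4439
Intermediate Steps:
P = 4031 (P = Add(2, 4029) = 4031)
Function('W')(c, s) = Mul(2, s)
Add(Function('W')(-89, 204), P) = Add(Mul(2, 204), 4031) = Add(408, 4031) = 4439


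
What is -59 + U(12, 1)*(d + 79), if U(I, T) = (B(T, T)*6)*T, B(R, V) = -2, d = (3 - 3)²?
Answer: -1007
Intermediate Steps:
d = 0 (d = 0² = 0)
U(I, T) = -12*T (U(I, T) = (-2*6)*T = -12*T)
-59 + U(12, 1)*(d + 79) = -59 + (-12*1)*(0 + 79) = -59 - 12*79 = -59 - 948 = -1007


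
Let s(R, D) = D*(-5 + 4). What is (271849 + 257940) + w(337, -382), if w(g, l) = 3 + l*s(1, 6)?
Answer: 532084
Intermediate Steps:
s(R, D) = -D (s(R, D) = D*(-1) = -D)
w(g, l) = 3 - 6*l (w(g, l) = 3 + l*(-1*6) = 3 + l*(-6) = 3 - 6*l)
(271849 + 257940) + w(337, -382) = (271849 + 257940) + (3 - 6*(-382)) = 529789 + (3 + 2292) = 529789 + 2295 = 532084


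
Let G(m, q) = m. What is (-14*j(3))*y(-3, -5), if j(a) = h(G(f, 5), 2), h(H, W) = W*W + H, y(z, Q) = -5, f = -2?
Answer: 140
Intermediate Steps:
h(H, W) = H + W**2 (h(H, W) = W**2 + H = H + W**2)
j(a) = 2 (j(a) = -2 + 2**2 = -2 + 4 = 2)
(-14*j(3))*y(-3, -5) = -14*2*(-5) = -28*(-5) = 140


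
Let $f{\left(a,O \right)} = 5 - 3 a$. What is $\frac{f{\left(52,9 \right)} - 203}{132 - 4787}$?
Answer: $\frac{354}{4655} \approx 0.076047$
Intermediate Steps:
$\frac{f{\left(52,9 \right)} - 203}{132 - 4787} = \frac{\left(5 - 156\right) - 203}{132 - 4787} = \frac{\left(5 - 156\right) - 203}{-4655} = \left(-151 - 203\right) \left(- \frac{1}{4655}\right) = \left(-354\right) \left(- \frac{1}{4655}\right) = \frac{354}{4655}$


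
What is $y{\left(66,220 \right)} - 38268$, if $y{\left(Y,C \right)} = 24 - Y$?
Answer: $-38310$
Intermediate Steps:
$y{\left(66,220 \right)} - 38268 = \left(24 - 66\right) - 38268 = -42 - 38268 = -38310$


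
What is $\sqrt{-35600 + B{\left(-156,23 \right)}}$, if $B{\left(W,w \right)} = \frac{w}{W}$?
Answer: $\frac{i \sqrt{216591297}}{78} \approx 188.68 i$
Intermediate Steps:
$\sqrt{-35600 + B{\left(-156,23 \right)}} = \sqrt{-35600 + \frac{23}{-156}} = \sqrt{-35600 + 23 \left(- \frac{1}{156}\right)} = \sqrt{-35600 - \frac{23}{156}} = \sqrt{- \frac{5553623}{156}} = \frac{i \sqrt{216591297}}{78}$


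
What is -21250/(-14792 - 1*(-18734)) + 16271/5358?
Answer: -8286203/3520206 ≈ -2.3539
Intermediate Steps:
-21250/(-14792 - 1*(-18734)) + 16271/5358 = -21250/(-14792 + 18734) + 16271*(1/5358) = -21250/3942 + 16271/5358 = -21250*1/3942 + 16271/5358 = -10625/1971 + 16271/5358 = -8286203/3520206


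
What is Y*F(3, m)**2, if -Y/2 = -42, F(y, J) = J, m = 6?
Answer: 3024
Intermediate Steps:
Y = 84 (Y = -2*(-42) = 84)
Y*F(3, m)**2 = 84*6**2 = 84*36 = 3024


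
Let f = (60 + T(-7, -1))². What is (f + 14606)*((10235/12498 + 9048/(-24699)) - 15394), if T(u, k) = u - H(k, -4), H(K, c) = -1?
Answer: -13876854330071449/51448017 ≈ -2.6973e+8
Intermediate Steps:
T(u, k) = 1 + u (T(u, k) = u - 1*(-1) = u + 1 = 1 + u)
f = 2916 (f = (60 + (1 - 7))² = (60 - 6)² = 54² = 2916)
(f + 14606)*((10235/12498 + 9048/(-24699)) - 15394) = (2916 + 14606)*((10235/12498 + 9048/(-24699)) - 15394) = 17522*((10235*(1/12498) + 9048*(-1/24699)) - 15394) = 17522*((10235/12498 - 3016/8233) - 15394) = 17522*(46570787/102896034 - 15394) = 17522*(-1583934976609/102896034) = -13876854330071449/51448017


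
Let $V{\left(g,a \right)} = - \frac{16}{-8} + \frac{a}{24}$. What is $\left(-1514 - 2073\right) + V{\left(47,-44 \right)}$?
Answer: $- \frac{21521}{6} \approx -3586.8$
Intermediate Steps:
$V{\left(g,a \right)} = 2 + \frac{a}{24}$ ($V{\left(g,a \right)} = \left(-16\right) \left(- \frac{1}{8}\right) + a \frac{1}{24} = 2 + \frac{a}{24}$)
$\left(-1514 - 2073\right) + V{\left(47,-44 \right)} = \left(-1514 - 2073\right) + \left(2 + \frac{1}{24} \left(-44\right)\right) = -3587 + \left(2 - \frac{11}{6}\right) = -3587 + \frac{1}{6} = - \frac{21521}{6}$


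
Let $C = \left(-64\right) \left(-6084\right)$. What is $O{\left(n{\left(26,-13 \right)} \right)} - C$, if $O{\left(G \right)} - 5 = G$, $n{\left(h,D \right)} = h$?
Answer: $-389345$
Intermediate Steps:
$O{\left(G \right)} = 5 + G$
$C = 389376$
$O{\left(n{\left(26,-13 \right)} \right)} - C = \left(5 + 26\right) - 389376 = 31 - 389376 = -389345$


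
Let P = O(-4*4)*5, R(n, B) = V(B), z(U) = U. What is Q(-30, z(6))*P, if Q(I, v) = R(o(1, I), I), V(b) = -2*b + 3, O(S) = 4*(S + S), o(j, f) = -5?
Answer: -40320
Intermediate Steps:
O(S) = 8*S (O(S) = 4*(2*S) = 8*S)
V(b) = 3 - 2*b
R(n, B) = 3 - 2*B
Q(I, v) = 3 - 2*I
P = -640 (P = (8*(-4*4))*5 = (8*(-16))*5 = -128*5 = -640)
Q(-30, z(6))*P = (3 - 2*(-30))*(-640) = (3 + 60)*(-640) = 63*(-640) = -40320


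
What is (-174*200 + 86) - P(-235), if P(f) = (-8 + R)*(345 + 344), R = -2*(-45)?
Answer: -91212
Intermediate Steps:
R = 90
P(f) = 56498 (P(f) = (-8 + 90)*(345 + 344) = 82*689 = 56498)
(-174*200 + 86) - P(-235) = (-174*200 + 86) - 1*56498 = (-34800 + 86) - 56498 = -34714 - 56498 = -91212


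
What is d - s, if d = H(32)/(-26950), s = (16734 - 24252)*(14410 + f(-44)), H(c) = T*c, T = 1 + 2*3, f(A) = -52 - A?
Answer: 208427904284/1925 ≈ 1.0827e+8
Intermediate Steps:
T = 7 (T = 1 + 6 = 7)
H(c) = 7*c
s = -108274236 (s = (16734 - 24252)*(14410 + (-52 - 1*(-44))) = -7518*(14410 + (-52 + 44)) = -7518*(14410 - 8) = -7518*14402 = -108274236)
d = -16/1925 (d = (7*32)/(-26950) = 224*(-1/26950) = -16/1925 ≈ -0.0083117)
d - s = -16/1925 - 1*(-108274236) = -16/1925 + 108274236 = 208427904284/1925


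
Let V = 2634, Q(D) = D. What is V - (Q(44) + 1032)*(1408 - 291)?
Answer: -1199258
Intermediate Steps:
V - (Q(44) + 1032)*(1408 - 291) = 2634 - (44 + 1032)*(1408 - 291) = 2634 - 1076*1117 = 2634 - 1*1201892 = 2634 - 1201892 = -1199258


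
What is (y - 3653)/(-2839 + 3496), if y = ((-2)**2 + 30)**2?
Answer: -2497/657 ≈ -3.8006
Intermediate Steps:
y = 1156 (y = (4 + 30)**2 = 34**2 = 1156)
(y - 3653)/(-2839 + 3496) = (1156 - 3653)/(-2839 + 3496) = -2497/657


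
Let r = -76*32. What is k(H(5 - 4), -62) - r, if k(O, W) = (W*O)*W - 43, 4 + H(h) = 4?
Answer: 2389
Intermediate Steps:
H(h) = 0 (H(h) = -4 + 4 = 0)
k(O, W) = -43 + O*W² (k(O, W) = (O*W)*W - 43 = O*W² - 43 = -43 + O*W²)
r = -2432
k(H(5 - 4), -62) - r = (-43 + 0*(-62)²) - 1*(-2432) = (-43 + 0*3844) + 2432 = (-43 + 0) + 2432 = -43 + 2432 = 2389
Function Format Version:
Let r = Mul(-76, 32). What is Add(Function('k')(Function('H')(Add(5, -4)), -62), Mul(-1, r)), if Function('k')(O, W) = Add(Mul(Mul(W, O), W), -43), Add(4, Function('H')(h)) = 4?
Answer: 2389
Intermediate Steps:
Function('H')(h) = 0 (Function('H')(h) = Add(-4, 4) = 0)
Function('k')(O, W) = Add(-43, Mul(O, Pow(W, 2))) (Function('k')(O, W) = Add(Mul(Mul(O, W), W), -43) = Add(Mul(O, Pow(W, 2)), -43) = Add(-43, Mul(O, Pow(W, 2))))
r = -2432
Add(Function('k')(Function('H')(Add(5, -4)), -62), Mul(-1, r)) = Add(Add(-43, Mul(0, Pow(-62, 2))), Mul(-1, -2432)) = Add(Add(-43, Mul(0, 3844)), 2432) = Add(Add(-43, 0), 2432) = Add(-43, 2432) = 2389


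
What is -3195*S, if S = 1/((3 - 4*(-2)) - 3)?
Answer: -3195/8 ≈ -399.38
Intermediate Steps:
S = ⅛ (S = 1/((3 + 8) - 3) = 1/(11 - 3) = 1/8 = ⅛ ≈ 0.12500)
-3195*S = -3195*⅛ = -3195/8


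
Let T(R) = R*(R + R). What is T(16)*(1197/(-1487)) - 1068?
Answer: -2200980/1487 ≈ -1480.1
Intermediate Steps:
T(R) = 2*R**2 (T(R) = R*(2*R) = 2*R**2)
T(16)*(1197/(-1487)) - 1068 = (2*16**2)*(1197/(-1487)) - 1068 = (2*256)*(1197*(-1/1487)) - 1068 = 512*(-1197/1487) - 1068 = -612864/1487 - 1068 = -2200980/1487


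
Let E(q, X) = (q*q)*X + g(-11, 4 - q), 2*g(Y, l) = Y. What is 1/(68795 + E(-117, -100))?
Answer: -2/2600221 ≈ -7.6917e-7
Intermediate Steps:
g(Y, l) = Y/2
E(q, X) = -11/2 + X*q**2 (E(q, X) = (q*q)*X + (1/2)*(-11) = q**2*X - 11/2 = X*q**2 - 11/2 = -11/2 + X*q**2)
1/(68795 + E(-117, -100)) = 1/(68795 + (-11/2 - 100*(-117)**2)) = 1/(68795 + (-11/2 - 100*13689)) = 1/(68795 + (-11/2 - 1368900)) = 1/(68795 - 2737811/2) = 1/(-2600221/2) = -2/2600221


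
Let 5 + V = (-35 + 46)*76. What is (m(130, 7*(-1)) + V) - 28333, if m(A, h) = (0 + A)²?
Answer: -10602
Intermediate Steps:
V = 831 (V = -5 + (-35 + 46)*76 = -5 + 11*76 = -5 + 836 = 831)
m(A, h) = A²
(m(130, 7*(-1)) + V) - 28333 = (130² + 831) - 28333 = (16900 + 831) - 28333 = 17731 - 28333 = -10602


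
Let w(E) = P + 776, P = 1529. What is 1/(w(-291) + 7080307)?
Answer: 1/7082612 ≈ 1.4119e-7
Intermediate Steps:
w(E) = 2305 (w(E) = 1529 + 776 = 2305)
1/(w(-291) + 7080307) = 1/(2305 + 7080307) = 1/7082612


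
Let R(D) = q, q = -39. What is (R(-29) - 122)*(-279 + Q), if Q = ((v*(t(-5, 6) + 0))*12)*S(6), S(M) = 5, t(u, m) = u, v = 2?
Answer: 141519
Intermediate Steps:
R(D) = -39
Q = -600 (Q = ((2*(-5 + 0))*12)*5 = ((2*(-5))*12)*5 = -10*12*5 = -120*5 = -600)
(R(-29) - 122)*(-279 + Q) = (-39 - 122)*(-279 - 600) = -161*(-879) = 141519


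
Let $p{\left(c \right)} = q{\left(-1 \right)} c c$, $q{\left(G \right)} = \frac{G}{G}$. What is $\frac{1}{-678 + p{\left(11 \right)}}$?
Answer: $- \frac{1}{557} \approx -0.0017953$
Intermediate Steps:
$q{\left(G \right)} = 1$
$p{\left(c \right)} = c^{2}$ ($p{\left(c \right)} = 1 c c = c c = c^{2}$)
$\frac{1}{-678 + p{\left(11 \right)}} = \frac{1}{-678 + 11^{2}} = \frac{1}{-678 + 121} = \frac{1}{-557} = - \frac{1}{557}$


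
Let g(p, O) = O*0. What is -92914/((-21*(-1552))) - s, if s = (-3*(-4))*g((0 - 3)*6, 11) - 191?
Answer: 3066079/16296 ≈ 188.15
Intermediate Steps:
g(p, O) = 0
s = -191 (s = -3*(-4)*0 - 191 = 12*0 - 191 = 0 - 191 = -191)
-92914/((-21*(-1552))) - s = -92914/((-21*(-1552))) - 1*(-191) = -92914/32592 + 191 = -92914*1/32592 + 191 = -46457/16296 + 191 = 3066079/16296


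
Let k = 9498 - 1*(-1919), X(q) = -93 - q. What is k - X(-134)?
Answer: 11376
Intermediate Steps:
k = 11417 (k = 9498 + 1919 = 11417)
k - X(-134) = 11417 - (-93 - 1*(-134)) = 11417 - (-93 + 134) = 11417 - 1*41 = 11417 - 41 = 11376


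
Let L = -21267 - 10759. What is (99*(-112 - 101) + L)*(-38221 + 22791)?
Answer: 819533590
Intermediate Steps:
L = -32026
(99*(-112 - 101) + L)*(-38221 + 22791) = (99*(-112 - 101) - 32026)*(-38221 + 22791) = (99*(-213) - 32026)*(-15430) = (-21087 - 32026)*(-15430) = -53113*(-15430) = 819533590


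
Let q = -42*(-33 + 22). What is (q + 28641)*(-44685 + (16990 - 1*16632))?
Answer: -1290048681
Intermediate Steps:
q = 462 (q = -42*(-11) = 462)
(q + 28641)*(-44685 + (16990 - 1*16632)) = (462 + 28641)*(-44685 + (16990 - 1*16632)) = 29103*(-44685 + (16990 - 16632)) = 29103*(-44685 + 358) = 29103*(-44327) = -1290048681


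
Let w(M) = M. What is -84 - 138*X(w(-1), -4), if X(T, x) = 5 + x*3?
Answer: 882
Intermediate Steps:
X(T, x) = 5 + 3*x
-84 - 138*X(w(-1), -4) = -84 - 138*(5 + 3*(-4)) = -84 - 138*(5 - 12) = -84 - 138*(-7) = -84 + 966 = 882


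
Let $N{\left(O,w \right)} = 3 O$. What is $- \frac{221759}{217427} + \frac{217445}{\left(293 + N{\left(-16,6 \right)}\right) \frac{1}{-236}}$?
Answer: $- \frac{318793143957}{1521989} \approx -2.0946 \cdot 10^{5}$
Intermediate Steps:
$- \frac{221759}{217427} + \frac{217445}{\left(293 + N{\left(-16,6 \right)}\right) \frac{1}{-236}} = - \frac{221759}{217427} + \frac{217445}{\left(293 + 3 \left(-16\right)\right) \frac{1}{-236}} = \left(-221759\right) \frac{1}{217427} + \frac{217445}{\left(293 - 48\right) \left(- \frac{1}{236}\right)} = - \frac{221759}{217427} + \frac{217445}{245 \left(- \frac{1}{236}\right)} = - \frac{221759}{217427} + \frac{217445}{- \frac{245}{236}} = - \frac{221759}{217427} + 217445 \left(- \frac{236}{245}\right) = - \frac{221759}{217427} - \frac{10263404}{49} = - \frac{318793143957}{1521989}$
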